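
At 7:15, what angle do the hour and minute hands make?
Hour hand position: 7 x 30 + 15 x 0.5 = 217.5 degrees
Minute hand position: 15 x 6 = 90 degrees
Difference: |217.5 - 90| = 127.5 degrees
The angle between the hands is 127.5 degrees

Final answer: 127.5 degrees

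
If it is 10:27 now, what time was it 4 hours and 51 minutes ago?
Starting time: 10:27 = 627 total minutes past 12:00
Subtracting: 4 hours and 51 minutes = 291 minutes
627 - 291 = 336 minutes
= 5 hours and 36 minutes past 12:00 = 5:36

Final answer: 5:36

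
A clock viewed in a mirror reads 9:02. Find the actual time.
Reflection across the vertical (12-6) axis maps a hand at angle A degrees to (360 - A) degrees, which sends a reading of T minutes past 12:00 to (720 - T) minutes past 12:00.
Mirror reads 9:02 = 542 minutes past 12:00.
Actual time: (720 - 542) mod 720 = 178 minutes = 2:58.

Final answer: 2:58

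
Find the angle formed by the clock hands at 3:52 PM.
Hour hand position: 3 x 30 + 52 x 0.5 = 116 degrees
Minute hand position: 52 x 6 = 312 degrees
Difference: |116 - 312| = 196 degrees
Since 196 > 180, the smaller angle is 360 - 196 = 164 degrees

Final answer: 164 degrees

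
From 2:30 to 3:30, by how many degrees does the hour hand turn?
The hour hand moves 0.5 degrees per minute.
Time elapsed: 3:30 - 2:30 = 60 minutes
Angular displacement: 60 x 0.5 = 30 degrees

Final answer: 30 degrees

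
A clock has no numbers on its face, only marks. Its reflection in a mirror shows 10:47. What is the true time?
Reflection across the vertical (12-6) axis maps a hand at angle A degrees to (360 - A) degrees, which sends a reading of T minutes past 12:00 to (720 - T) minutes past 12:00.
Mirror reads 10:47 = 647 minutes past 12:00.
Actual time: (720 - 647) mod 720 = 73 minutes = 1:13.

Final answer: 1:13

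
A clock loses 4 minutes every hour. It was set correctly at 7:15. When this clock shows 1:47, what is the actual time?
For every 60 true minutes, the faulty clock advances 56 minutes, so 1 faulty-clock minute corresponds to 60/56 true minutes.
From 7:15 to 1:47 on the faulty dial is 392 minutes.
True elapsed: 392 x 60/56 = 420 minutes = 7 hours.
True time: 7:15 + 7 hours = 2:15.

Final answer: 2:15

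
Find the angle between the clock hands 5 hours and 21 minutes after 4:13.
First find the time 5 hours and 21 minutes after 4:13.
Total minutes: 4 x 60 + 13 + 5 x 60 + 21 = 574.
574 mod 720 = 574 minutes = 9:34.
Now compute the angle at 9:34:
Hour hand: 9 x 30 + 34 x 0.5 = 287 degrees
Minute hand: 34 x 6 = 204 degrees
Difference: |287 - 204| = 83 degrees
The angle is 83 degrees

Final answer: 83 degrees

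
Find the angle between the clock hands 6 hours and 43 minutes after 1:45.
First find the time 6 hours and 43 minutes after 1:45.
Total minutes: 1 x 60 + 45 + 6 x 60 + 43 = 508.
508 mod 720 = 508 minutes = 8:28.
Now compute the angle at 8:28:
Hour hand: 8 x 30 + 28 x 0.5 = 254 degrees
Minute hand: 28 x 6 = 168 degrees
Difference: |254 - 168| = 86 degrees
The angle is 86 degrees

Final answer: 86 degrees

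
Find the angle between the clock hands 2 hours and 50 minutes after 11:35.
First find the time 2 hours and 50 minutes after 11:35.
Total minutes: 11 x 60 + 35 + 2 x 60 + 50 = 865.
865 mod 720 = 145 minutes = 2:25.
Now compute the angle at 2:25:
Hour hand: 2 x 30 + 25 x 0.5 = 72.5 degrees
Minute hand: 25 x 6 = 150 degrees
Difference: |72.5 - 150| = 77.5 degrees
The angle is 77.5 degrees

Final answer: 77.5 degrees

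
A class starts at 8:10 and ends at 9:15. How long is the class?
From 8:10 to 9:15:
(9 x 60 + 15) - (8 x 60 + 10) = 555 - 490 = 65 minutes
= 1 hour and 5 minutes

Final answer: 1 hour and 5 minutes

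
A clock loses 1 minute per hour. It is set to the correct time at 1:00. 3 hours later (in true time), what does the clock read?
For every 60 true minutes, the faulty clock advances 60 - 1 = 59 minutes.
True elapsed: 3 hours = 180 minutes.
Faulty clock advances: 180 x 59/60 = 177 minutes (drift: 3 minutes behind).
Shown time: 1:00 + 177 minutes = 3:57.

Final answer: 3:57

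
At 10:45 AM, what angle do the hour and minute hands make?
Hour hand position: 10 x 30 + 45 x 0.5 = 322.5 degrees
Minute hand position: 45 x 6 = 270 degrees
Difference: |322.5 - 270| = 52.5 degrees
The angle between the hands is 52.5 degrees

Final answer: 52.5 degrees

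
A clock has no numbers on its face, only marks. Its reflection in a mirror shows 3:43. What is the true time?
Reflection across the vertical (12-6) axis maps a hand at angle A degrees to (360 - A) degrees, which sends a reading of T minutes past 12:00 to (720 - T) minutes past 12:00.
Mirror reads 3:43 = 223 minutes past 12:00.
Actual time: (720 - 223) mod 720 = 497 minutes = 8:17.

Final answer: 8:17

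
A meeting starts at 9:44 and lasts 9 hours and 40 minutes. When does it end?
Starting time: 9:44
Adding 40 minutes to 44 minutes: 44 + 40 = 84 minutes = 1 hour and 24 minutes
Adding 9 hours: 9 + 9 + 1 (carry) = 19 - 12 = 7
Final time: 7:24

Final answer: 7:24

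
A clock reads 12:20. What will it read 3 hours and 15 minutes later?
Starting time: 12:20
Adding 15 minutes to 20 minutes: 20 + 15 = 35 minutes
Adding 3 hours: 12 + 3 = 15 - 12 = 3
Final time: 3:35

Final answer: 3:35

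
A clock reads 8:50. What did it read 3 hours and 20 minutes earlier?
Starting time: 8:50 = 530 total minutes past 12:00
Subtracting: 3 hours and 20 minutes = 200 minutes
530 - 200 = 330 minutes
= 5 hours and 30 minutes past 12:00 = 5:30

Final answer: 5:30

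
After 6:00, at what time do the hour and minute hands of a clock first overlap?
The minute hand gains 5.5 degrees per minute on the hour hand.
At 6:00, the hour hand is at 180 degrees and the minute hand is at 0 degrees.
The gap is 180 degrees. Time to close: 180/5.5 = 60 x 6/11 = 32.73 minutes.
The hands overlap at 32.73 minutes past 6:00.

Final answer: 32.73 minutes past 6:00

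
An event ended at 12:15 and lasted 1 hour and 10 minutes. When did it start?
Starting time: 12:15 = 15 total minutes past 12:00
Subtracting: 1 hour and 10 minutes = 70 minutes
15 - 70 = -55 (negative, add 12 hours = 720) = 665 minutes
= 11 hours and 5 minutes past 12:00 = 11:05

Final answer: 11:05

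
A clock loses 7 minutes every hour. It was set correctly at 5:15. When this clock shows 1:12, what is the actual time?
For every 60 true minutes, the faulty clock advances 53 minutes, so 1 faulty-clock minute corresponds to 60/53 true minutes.
From 5:15 to 1:12 on the faulty dial is 477 minutes.
True elapsed: 477 x 60/53 = 540 minutes = 9 hours.
True time: 5:15 + 9 hours = 2:15.

Final answer: 2:15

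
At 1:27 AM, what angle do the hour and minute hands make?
Hour hand position: 1 x 30 + 27 x 0.5 = 43.5 degrees
Minute hand position: 27 x 6 = 162 degrees
Difference: |43.5 - 162| = 118.5 degrees
The angle between the hands is 118.5 degrees

Final answer: 118.5 degrees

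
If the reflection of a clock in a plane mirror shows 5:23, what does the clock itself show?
Reflection across the vertical (12-6) axis maps a hand at angle A degrees to (360 - A) degrees, which sends a reading of T minutes past 12:00 to (720 - T) minutes past 12:00.
Mirror reads 5:23 = 323 minutes past 12:00.
Actual time: (720 - 323) mod 720 = 397 minutes = 6:37.

Final answer: 6:37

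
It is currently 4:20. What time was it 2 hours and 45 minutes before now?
Starting time: 4:20 = 260 total minutes past 12:00
Subtracting: 2 hours and 45 minutes = 165 minutes
260 - 165 = 95 minutes
= 1 hour and 35 minutes past 12:00 = 1:35

Final answer: 1:35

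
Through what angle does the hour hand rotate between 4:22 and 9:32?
The hour hand moves 0.5 degrees per minute.
Time elapsed: 9:32 - 4:22 = 310 minutes
Angular displacement: 310 x 0.5 = 155 degrees

Final answer: 155 degrees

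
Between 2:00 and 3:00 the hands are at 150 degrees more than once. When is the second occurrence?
At t minutes past 2:00, the hour hand is at 30 x 2 + 0.5t degrees and the minute hand is at 6t degrees.
The smaller angle between them is 150 degrees when |30H - 5.5t| = 150 or |30H - 5.5t| = 210.
With H = 2, solve 30 x 2 - 5.5t = +/- target for each target:
  t = (30 x 2 - 150) / 5.5 = -16.36 (outside (0, 60))
  t = (30 x 2 + 150) / 5.5 = 38.18
  t = (30 x 2 - 210) / 5.5 = -27.27 (outside (0, 60))
  t = (30 x 2 + 210) / 5.5 = 49.09
Valid solutions in (0, 60): {38.18, 49.09} minutes.
The second occurrence is t = 49.09 minutes.
The hands form a 150-degree angle at 49.09 minutes past 2:00.

Final answer: 49.09 minutes past 2:00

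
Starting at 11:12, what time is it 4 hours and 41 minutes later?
Starting time: 11:12
Adding 41 minutes to 12 minutes: 12 + 41 = 53 minutes
Adding 4 hours: 11 + 4 = 15 - 12 = 3
Final time: 3:53

Final answer: 3:53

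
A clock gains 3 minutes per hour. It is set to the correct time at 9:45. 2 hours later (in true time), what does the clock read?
For every 60 true minutes, the faulty clock advances 60 + 3 = 63 minutes.
True elapsed: 2 hours = 120 minutes.
Faulty clock advances: 120 x 63/60 = 126 minutes (drift: 6 minutes ahead).
Shown time: 9:45 + 126 minutes = 11:51.

Final answer: 11:51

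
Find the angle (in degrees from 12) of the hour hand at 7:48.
The hour hand moves 30 degrees per hour and 0.5 degrees per minute.
At 7:48: (7) x 30 + 48 x 0.5 = 210 + 24 = 234 degrees

Final answer: 234 degrees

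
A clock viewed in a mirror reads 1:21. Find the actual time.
Reflection across the vertical (12-6) axis maps a hand at angle A degrees to (360 - A) degrees, which sends a reading of T minutes past 12:00 to (720 - T) minutes past 12:00.
Mirror reads 1:21 = 81 minutes past 12:00.
Actual time: (720 - 81) mod 720 = 639 minutes = 10:39.

Final answer: 10:39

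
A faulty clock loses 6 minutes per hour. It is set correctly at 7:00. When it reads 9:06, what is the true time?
For every 60 true minutes, the faulty clock advances 54 minutes, so 1 faulty-clock minute corresponds to 60/54 true minutes.
From 7:00 to 9:06 on the faulty dial is 126 minutes.
True elapsed: 126 x 60/54 = 140 minutes = 2 hours and 20 minutes.
True time: 7:00 + 2 hours and 20 minutes = 9:20.

Final answer: 9:20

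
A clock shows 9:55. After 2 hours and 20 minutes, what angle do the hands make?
First find the time 2 hours and 20 minutes after 9:55.
Total minutes: 9 x 60 + 55 + 2 x 60 + 20 = 735.
735 mod 720 = 15 minutes = 12:15.
Now compute the angle at 12:15:
Hour hand: 0 x 30 + 15 x 0.5 = 7.5 degrees
Minute hand: 15 x 6 = 90 degrees
Difference: |7.5 - 90| = 82.5 degrees
The angle is 82.5 degrees

Final answer: 82.5 degrees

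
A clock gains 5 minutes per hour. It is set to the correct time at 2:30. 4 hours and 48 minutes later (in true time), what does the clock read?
For every 60 true minutes, the faulty clock advances 60 + 5 = 65 minutes.
True elapsed: 4 hours and 48 minutes = 288 minutes.
Faulty clock advances: 288 x 65/60 = 312 minutes (drift: 24 minutes ahead).
Shown time: 2:30 + 312 minutes = 7:42.

Final answer: 7:42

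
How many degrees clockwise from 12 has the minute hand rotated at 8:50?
The minute hand moves 6 degrees per minute.
At 8:50: 50 x 6 = 300 degrees

Final answer: 300 degrees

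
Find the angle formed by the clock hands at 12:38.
Hour hand position: 0 x 30 + 38 x 0.5 = 19 degrees
Minute hand position: 38 x 6 = 228 degrees
Difference: |19 - 228| = 209 degrees
Since 209 > 180, the smaller angle is 360 - 209 = 151 degrees

Final answer: 151 degrees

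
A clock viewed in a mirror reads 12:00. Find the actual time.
Reflection across the vertical (12-6) axis maps a hand at angle A degrees to (360 - A) degrees, which sends a reading of T minutes past 12:00 to (720 - T) minutes past 12:00.
Mirror reads 12:00 = 0 minutes past 12:00.
Actual time: (720 - 0) mod 720 = 0 minutes = 12:00.

Final answer: 12:00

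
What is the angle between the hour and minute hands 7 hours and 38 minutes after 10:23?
First find the time 7 hours and 38 minutes after 10:23.
Total minutes: 10 x 60 + 23 + 7 x 60 + 38 = 1081.
1081 mod 720 = 361 minutes = 6:01.
Now compute the angle at 6:01:
Hour hand: 6 x 30 + 1 x 0.5 = 180.5 degrees
Minute hand: 1 x 6 = 6 degrees
Difference: |180.5 - 6| = 174.5 degrees
The angle is 174.5 degrees

Final answer: 174.5 degrees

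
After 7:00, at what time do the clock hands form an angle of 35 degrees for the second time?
At t minutes past 7:00, the hour hand is at 30 x 7 + 0.5t degrees and the minute hand is at 6t degrees.
The smaller angle between them is 35 degrees when |30H - 5.5t| = 35 or |30H - 5.5t| = 325.
With H = 7, solve 30 x 7 - 5.5t = +/- target for each target:
  t = (30 x 7 - 35) / 5.5 = 31.82
  t = (30 x 7 + 35) / 5.5 = 44.55
  t = (30 x 7 - 325) / 5.5 = -20.91 (outside (0, 60))
  t = (30 x 7 + 325) / 5.5 = 97.27 (outside (0, 60))
Valid solutions in (0, 60): {31.82, 44.55} minutes.
The second occurrence is t = 44.55 minutes.
The hands form a 35-degree angle at 44.55 minutes past 7:00.

Final answer: 44.55 minutes past 7:00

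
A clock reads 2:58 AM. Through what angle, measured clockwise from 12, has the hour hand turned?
The hour hand moves 30 degrees per hour and 0.5 degrees per minute.
At 2:58: (2) x 30 + 58 x 0.5 = 60 + 29 = 89 degrees

Final answer: 89 degrees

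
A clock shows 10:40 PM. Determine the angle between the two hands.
Hour hand position: 10 x 30 + 40 x 0.5 = 320 degrees
Minute hand position: 40 x 6 = 240 degrees
Difference: |320 - 240| = 80 degrees
The angle between the hands is 80 degrees

Final answer: 80 degrees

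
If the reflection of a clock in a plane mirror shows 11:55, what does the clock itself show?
Reflection across the vertical (12-6) axis maps a hand at angle A degrees to (360 - A) degrees, which sends a reading of T minutes past 12:00 to (720 - T) minutes past 12:00.
Mirror reads 11:55 = 715 minutes past 12:00.
Actual time: (720 - 715) mod 720 = 5 minutes = 12:05.

Final answer: 12:05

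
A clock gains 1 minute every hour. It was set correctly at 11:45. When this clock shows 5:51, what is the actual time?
For every 60 true minutes, the faulty clock advances 61 minutes, so 1 faulty-clock minute corresponds to 60/61 true minutes.
From 11:45 to 5:51 on the faulty dial is 366 minutes.
True elapsed: 366 x 60/61 = 360 minutes = 6 hours.
True time: 11:45 + 6 hours = 5:45.

Final answer: 5:45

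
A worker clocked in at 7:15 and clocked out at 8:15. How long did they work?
From 7:15 to 8:15:
(8 x 60 + 15) - (7 x 60 + 15) = 495 - 435 = 60 minutes
= 1 hour

Final answer: 1 hour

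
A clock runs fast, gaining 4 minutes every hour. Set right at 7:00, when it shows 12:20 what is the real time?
For every 60 true minutes, the faulty clock advances 64 minutes, so 1 faulty-clock minute corresponds to 60/64 true minutes.
From 7:00 to 12:20 on the faulty dial is 320 minutes.
True elapsed: 320 x 60/64 = 300 minutes = 5 hours.
True time: 7:00 + 5 hours = 12:00.

Final answer: 12:00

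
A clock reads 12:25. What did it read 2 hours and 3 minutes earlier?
Starting time: 12:25 = 25 total minutes past 12:00
Subtracting: 2 hours and 3 minutes = 123 minutes
25 - 123 = -98 (negative, add 12 hours = 720) = 622 minutes
= 10 hours and 22 minutes past 12:00 = 10:22

Final answer: 10:22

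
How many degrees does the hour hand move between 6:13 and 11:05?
The hour hand moves 0.5 degrees per minute.
Time elapsed: 11:05 - 6:13 = 292 minutes
Angular displacement: 292 x 0.5 = 146 degrees

Final answer: 146 degrees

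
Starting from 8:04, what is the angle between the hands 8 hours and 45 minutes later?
First find the time 8 hours and 45 minutes after 8:04.
Total minutes: 8 x 60 + 4 + 8 x 60 + 45 = 1009.
1009 mod 720 = 289 minutes = 4:49.
Now compute the angle at 4:49:
Hour hand: 4 x 30 + 49 x 0.5 = 144.5 degrees
Minute hand: 49 x 6 = 294 degrees
Difference: |144.5 - 294| = 149.5 degrees
The angle is 149.5 degrees

Final answer: 149.5 degrees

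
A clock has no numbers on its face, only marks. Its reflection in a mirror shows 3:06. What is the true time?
Reflection across the vertical (12-6) axis maps a hand at angle A degrees to (360 - A) degrees, which sends a reading of T minutes past 12:00 to (720 - T) minutes past 12:00.
Mirror reads 3:06 = 186 minutes past 12:00.
Actual time: (720 - 186) mod 720 = 534 minutes = 8:54.

Final answer: 8:54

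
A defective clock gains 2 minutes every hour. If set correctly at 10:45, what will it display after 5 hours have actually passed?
For every 60 true minutes, the faulty clock advances 60 + 2 = 62 minutes.
True elapsed: 5 hours = 300 minutes.
Faulty clock advances: 300 x 62/60 = 310 minutes (drift: 10 minutes ahead).
Shown time: 10:45 + 310 minutes = 3:55.

Final answer: 3:55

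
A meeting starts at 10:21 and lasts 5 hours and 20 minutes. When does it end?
Starting time: 10:21
Adding 20 minutes to 21 minutes: 21 + 20 = 41 minutes
Adding 5 hours: 10 + 5 = 15 - 12 = 3
Final time: 3:41

Final answer: 3:41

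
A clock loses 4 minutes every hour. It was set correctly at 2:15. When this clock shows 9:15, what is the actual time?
For every 60 true minutes, the faulty clock advances 56 minutes, so 1 faulty-clock minute corresponds to 60/56 true minutes.
From 2:15 to 9:15 on the faulty dial is 420 minutes.
True elapsed: 420 x 60/56 = 450 minutes = 7 hours and 30 minutes.
True time: 2:15 + 7 hours and 30 minutes = 9:45.

Final answer: 9:45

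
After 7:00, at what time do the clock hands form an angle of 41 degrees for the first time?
At t minutes past 7:00, the hour hand is at 30 x 7 + 0.5t degrees and the minute hand is at 6t degrees.
The smaller angle between them is 41 degrees when |30H - 5.5t| = 41 or |30H - 5.5t| = 319.
With H = 7, solve 30 x 7 - 5.5t = +/- target for each target:
  t = (30 x 7 - 41) / 5.5 = 30.73
  t = (30 x 7 + 41) / 5.5 = 45.64
  t = (30 x 7 - 319) / 5.5 = -19.82 (outside (0, 60))
  t = (30 x 7 + 319) / 5.5 = 96.18 (outside (0, 60))
Valid solutions in (0, 60): {30.73, 45.64} minutes.
The first occurrence is t = 30.73 minutes.
The hands form a 41-degree angle at 30.73 minutes past 7:00.

Final answer: 30.73 minutes past 7:00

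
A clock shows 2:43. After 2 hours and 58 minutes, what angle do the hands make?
First find the time 2 hours and 58 minutes after 2:43.
Total minutes: 2 x 60 + 43 + 2 x 60 + 58 = 341.
341 mod 720 = 341 minutes = 5:41.
Now compute the angle at 5:41:
Hour hand: 5 x 30 + 41 x 0.5 = 170.5 degrees
Minute hand: 41 x 6 = 246 degrees
Difference: |170.5 - 246| = 75.5 degrees
The angle is 75.5 degrees

Final answer: 75.5 degrees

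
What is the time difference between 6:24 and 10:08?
From 6:24 to 10:08:
(10 x 60 + 8) - (6 x 60 + 24) = 608 - 384 = 224 minutes
= 3 hours and 44 minutes

Final answer: 3 hours and 44 minutes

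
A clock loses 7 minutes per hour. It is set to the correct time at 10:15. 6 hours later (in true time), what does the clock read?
For every 60 true minutes, the faulty clock advances 60 - 7 = 53 minutes.
True elapsed: 6 hours = 360 minutes.
Faulty clock advances: 360 x 53/60 = 318 minutes (drift: 42 minutes behind).
Shown time: 10:15 + 318 minutes = 3:33.

Final answer: 3:33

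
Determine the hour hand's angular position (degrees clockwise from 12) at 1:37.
The hour hand moves 30 degrees per hour and 0.5 degrees per minute.
At 1:37: (1) x 30 + 37 x 0.5 = 30 + 18.5 = 48.5 degrees

Final answer: 48.5 degrees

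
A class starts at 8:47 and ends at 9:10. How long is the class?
From 8:47 to 9:10:
(9 x 60 + 10) - (8 x 60 + 47) = 550 - 527 = 23 minutes
= 23 minutes

Final answer: 23 minutes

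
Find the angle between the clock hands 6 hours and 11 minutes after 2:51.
First find the time 6 hours and 11 minutes after 2:51.
Total minutes: 2 x 60 + 51 + 6 x 60 + 11 = 542.
542 mod 720 = 542 minutes = 9:02.
Now compute the angle at 9:02:
Hour hand: 9 x 30 + 2 x 0.5 = 271 degrees
Minute hand: 2 x 6 = 12 degrees
Difference: |271 - 12| = 259 degrees
Smaller angle: 360 - 259 = 101 degrees

Final answer: 101 degrees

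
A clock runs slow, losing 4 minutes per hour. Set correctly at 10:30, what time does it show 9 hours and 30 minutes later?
For every 60 true minutes, the faulty clock advances 60 - 4 = 56 minutes.
True elapsed: 9 hours and 30 minutes = 570 minutes.
Faulty clock advances: 570 x 56/60 = 532 minutes (drift: 38 minutes behind).
Shown time: 10:30 + 532 minutes = 7:22.

Final answer: 7:22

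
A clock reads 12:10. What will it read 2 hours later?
Starting time: 12:10
Adding 0 minutes to 10 minutes: 10 + 0 = 10 minutes
Adding 2 hours: 12 + 2 = 14 - 12 = 2
Final time: 2:10

Final answer: 2:10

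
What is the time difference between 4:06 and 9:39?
From 4:06 to 9:39:
(9 x 60 + 39) - (4 x 60 + 6) = 579 - 246 = 333 minutes
= 5 hours and 33 minutes

Final answer: 5 hours and 33 minutes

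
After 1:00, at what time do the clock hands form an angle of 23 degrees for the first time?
At t minutes past 1:00, the hour hand is at 30 x 1 + 0.5t degrees and the minute hand is at 6t degrees.
The smaller angle between them is 23 degrees when |30H - 5.5t| = 23 or |30H - 5.5t| = 337.
With H = 1, solve 30 x 1 - 5.5t = +/- target for each target:
  t = (30 x 1 - 23) / 5.5 = 1.27
  t = (30 x 1 + 23) / 5.5 = 9.64
  t = (30 x 1 - 337) / 5.5 = -55.82 (outside (0, 60))
  t = (30 x 1 + 337) / 5.5 = 66.73 (outside (0, 60))
Valid solutions in (0, 60): {1.27, 9.64} minutes.
The first occurrence is t = 1.27 minutes.
The hands form a 23-degree angle at 1.27 minutes past 1:00.

Final answer: 1.27 minutes past 1:00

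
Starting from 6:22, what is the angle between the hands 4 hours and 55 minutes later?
First find the time 4 hours and 55 minutes after 6:22.
Total minutes: 6 x 60 + 22 + 4 x 60 + 55 = 677.
677 mod 720 = 677 minutes = 11:17.
Now compute the angle at 11:17:
Hour hand: 11 x 30 + 17 x 0.5 = 338.5 degrees
Minute hand: 17 x 6 = 102 degrees
Difference: |338.5 - 102| = 236.5 degrees
Smaller angle: 360 - 236.5 = 123.5 degrees

Final answer: 123.5 degrees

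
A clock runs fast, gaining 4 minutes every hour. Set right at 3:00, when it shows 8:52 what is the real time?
For every 60 true minutes, the faulty clock advances 64 minutes, so 1 faulty-clock minute corresponds to 60/64 true minutes.
From 3:00 to 8:52 on the faulty dial is 352 minutes.
True elapsed: 352 x 60/64 = 330 minutes = 5 hours and 30 minutes.
True time: 3:00 + 5 hours and 30 minutes = 8:30.

Final answer: 8:30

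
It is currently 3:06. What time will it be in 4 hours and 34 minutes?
Starting time: 3:06
Adding 34 minutes to 6 minutes: 6 + 34 = 40 minutes
Adding 4 hours: 3 + 4 = 7
Final time: 7:40

Final answer: 7:40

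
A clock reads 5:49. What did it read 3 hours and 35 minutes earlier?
Starting time: 5:49 = 349 total minutes past 12:00
Subtracting: 3 hours and 35 minutes = 215 minutes
349 - 215 = 134 minutes
= 2 hours and 14 minutes past 12:00 = 2:14

Final answer: 2:14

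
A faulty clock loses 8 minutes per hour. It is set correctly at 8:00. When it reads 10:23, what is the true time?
For every 60 true minutes, the faulty clock advances 52 minutes, so 1 faulty-clock minute corresponds to 60/52 true minutes.
From 8:00 to 10:23 on the faulty dial is 143 minutes.
True elapsed: 143 x 60/52 = 165 minutes = 2 hours and 45 minutes.
True time: 8:00 + 2 hours and 45 minutes = 10:45.

Final answer: 10:45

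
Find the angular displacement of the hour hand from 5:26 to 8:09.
The hour hand moves 0.5 degrees per minute.
Time elapsed: 8:09 - 5:26 = 163 minutes
Angular displacement: 163 x 0.5 = 81.5 degrees

Final answer: 81.5 degrees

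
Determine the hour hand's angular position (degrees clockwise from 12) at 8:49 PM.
The hour hand moves 30 degrees per hour and 0.5 degrees per minute.
At 8:49: (8) x 30 + 49 x 0.5 = 240 + 24.5 = 264.5 degrees

Final answer: 264.5 degrees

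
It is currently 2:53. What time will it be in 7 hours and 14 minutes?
Starting time: 2:53
Adding 14 minutes to 53 minutes: 53 + 14 = 67 minutes = 1 hour and 7 minutes
Adding 7 hours: 2 + 7 + 1 (carry) = 10
Final time: 10:07

Final answer: 10:07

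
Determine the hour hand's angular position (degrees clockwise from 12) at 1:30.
The hour hand moves 30 degrees per hour and 0.5 degrees per minute.
At 1:30: (1) x 30 + 30 x 0.5 = 30 + 15 = 45 degrees

Final answer: 45 degrees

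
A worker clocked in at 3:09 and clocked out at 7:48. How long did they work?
From 3:09 to 7:48:
(7 x 60 + 48) - (3 x 60 + 9) = 468 - 189 = 279 minutes
= 4 hours and 39 minutes

Final answer: 4 hours and 39 minutes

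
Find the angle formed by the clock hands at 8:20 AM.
Hour hand position: 8 x 30 + 20 x 0.5 = 250 degrees
Minute hand position: 20 x 6 = 120 degrees
Difference: |250 - 120| = 130 degrees
The angle between the hands is 130 degrees

Final answer: 130 degrees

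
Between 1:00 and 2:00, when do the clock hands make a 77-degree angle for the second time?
At t minutes past 1:00, the hour hand is at 30 x 1 + 0.5t degrees and the minute hand is at 6t degrees.
The smaller angle between them is 77 degrees when |30H - 5.5t| = 77 or |30H - 5.5t| = 283.
With H = 1, solve 30 x 1 - 5.5t = +/- target for each target:
  t = (30 x 1 - 77) / 5.5 = -8.55 (outside (0, 60))
  t = (30 x 1 + 77) / 5.5 = 19.45
  t = (30 x 1 - 283) / 5.5 = -46 (outside (0, 60))
  t = (30 x 1 + 283) / 5.5 = 56.91
Valid solutions in (0, 60): {19.45, 56.91} minutes.
The second occurrence is t = 56.91 minutes.
The hands form a 77-degree angle at 56.91 minutes past 1:00.

Final answer: 56.91 minutes past 1:00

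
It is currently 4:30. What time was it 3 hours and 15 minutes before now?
Starting time: 4:30 = 270 total minutes past 12:00
Subtracting: 3 hours and 15 minutes = 195 minutes
270 - 195 = 75 minutes
= 1 hour and 15 minutes past 12:00 = 1:15

Final answer: 1:15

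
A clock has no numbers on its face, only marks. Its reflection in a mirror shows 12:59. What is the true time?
Reflection across the vertical (12-6) axis maps a hand at angle A degrees to (360 - A) degrees, which sends a reading of T minutes past 12:00 to (720 - T) minutes past 12:00.
Mirror reads 12:59 = 59 minutes past 12:00.
Actual time: (720 - 59) mod 720 = 661 minutes = 11:01.

Final answer: 11:01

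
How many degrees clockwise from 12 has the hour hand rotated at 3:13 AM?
The hour hand moves 30 degrees per hour and 0.5 degrees per minute.
At 3:13: (3) x 30 + 13 x 0.5 = 90 + 6.5 = 96.5 degrees

Final answer: 96.5 degrees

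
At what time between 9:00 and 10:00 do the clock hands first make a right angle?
At t minutes past 9:00, the hour hand is at 30 x 9 + 0.5t degrees and the minute hand is at 6t degrees.
The smaller angle between them is 90 degrees when |30H - 5.5t| = 90 or |30H - 5.5t| = 270.
With H = 9, solve 30 x 9 - 5.5t = +/- target for each target:
  t = (30 x 9 - 90) / 5.5 = 32.73
  t = (30 x 9 + 90) / 5.5 = 65.45 (outside (0, 60))
  t = (30 x 9 - 270) / 5.5 = 0 (outside (0, 60))
  t = (30 x 9 + 270) / 5.5 = 98.18 (outside (0, 60))
Valid solutions in (0, 60): {32.73} minutes.
First occurrence: t = 32.73 minutes.
The hands are at right angles at 32.73 minutes past 9:00.

Final answer: 32.73 minutes past 9:00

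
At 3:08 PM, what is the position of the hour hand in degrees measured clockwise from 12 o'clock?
The hour hand moves 30 degrees per hour and 0.5 degrees per minute.
At 3:08: (3) x 30 + 8 x 0.5 = 90 + 4 = 94 degrees

Final answer: 94 degrees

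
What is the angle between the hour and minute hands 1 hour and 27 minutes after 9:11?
First find the time 1 hour and 27 minutes after 9:11.
Total minutes: 9 x 60 + 11 + 1 x 60 + 27 = 638.
638 mod 720 = 638 minutes = 10:38.
Now compute the angle at 10:38:
Hour hand: 10 x 30 + 38 x 0.5 = 319 degrees
Minute hand: 38 x 6 = 228 degrees
Difference: |319 - 228| = 91 degrees
The angle is 91 degrees

Final answer: 91 degrees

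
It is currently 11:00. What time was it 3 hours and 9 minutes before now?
Starting time: 11:00 = 660 total minutes past 12:00
Subtracting: 3 hours and 9 minutes = 189 minutes
660 - 189 = 471 minutes
= 7 hours and 51 minutes past 12:00 = 7:51

Final answer: 7:51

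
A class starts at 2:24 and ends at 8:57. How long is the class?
From 2:24 to 8:57:
(8 x 60 + 57) - (2 x 60 + 24) = 537 - 144 = 393 minutes
= 6 hours and 33 minutes

Final answer: 6 hours and 33 minutes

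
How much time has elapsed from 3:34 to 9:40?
From 3:34 to 9:40:
(9 x 60 + 40) - (3 x 60 + 34) = 580 - 214 = 366 minutes
= 6 hours and 6 minutes

Final answer: 6 hours and 6 minutes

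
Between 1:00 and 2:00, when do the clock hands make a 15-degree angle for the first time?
At t minutes past 1:00, the hour hand is at 30 x 1 + 0.5t degrees and the minute hand is at 6t degrees.
The smaller angle between them is 15 degrees when |30H - 5.5t| = 15 or |30H - 5.5t| = 345.
With H = 1, solve 30 x 1 - 5.5t = +/- target for each target:
  t = (30 x 1 - 15) / 5.5 = 2.73
  t = (30 x 1 + 15) / 5.5 = 8.18
  t = (30 x 1 - 345) / 5.5 = -57.27 (outside (0, 60))
  t = (30 x 1 + 345) / 5.5 = 68.18 (outside (0, 60))
Valid solutions in (0, 60): {2.73, 8.18} minutes.
The first occurrence is t = 2.73 minutes.
The hands form a 15-degree angle at 2.73 minutes past 1:00.

Final answer: 2.73 minutes past 1:00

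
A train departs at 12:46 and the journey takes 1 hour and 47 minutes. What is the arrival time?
Starting time: 12:46
Adding 47 minutes to 46 minutes: 46 + 47 = 93 minutes = 1 hour and 33 minutes
Adding 1 hour: 12 + 1 + 1 (carry) = 14 - 12 = 2
Final time: 2:33

Final answer: 2:33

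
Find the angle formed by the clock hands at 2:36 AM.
Hour hand position: 2 x 30 + 36 x 0.5 = 78 degrees
Minute hand position: 36 x 6 = 216 degrees
Difference: |78 - 216| = 138 degrees
The angle between the hands is 138 degrees

Final answer: 138 degrees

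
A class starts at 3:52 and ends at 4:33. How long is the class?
From 3:52 to 4:33:
(4 x 60 + 33) - (3 x 60 + 52) = 273 - 232 = 41 minutes
= 41 minutes

Final answer: 41 minutes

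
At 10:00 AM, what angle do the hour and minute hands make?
Hour hand position: 10 x 30 + 0 x 0.5 = 300 degrees
Minute hand position: 0 x 6 = 0 degrees
Difference: |300 - 0| = 300 degrees
Since 300 > 180, the smaller angle is 360 - 300 = 60 degrees

Final answer: 60 degrees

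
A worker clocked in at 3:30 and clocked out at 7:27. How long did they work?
From 3:30 to 7:27:
(7 x 60 + 27) - (3 x 60 + 30) = 447 - 210 = 237 minutes
= 3 hours and 57 minutes

Final answer: 3 hours and 57 minutes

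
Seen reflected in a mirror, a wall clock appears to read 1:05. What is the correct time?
Reflection across the vertical (12-6) axis maps a hand at angle A degrees to (360 - A) degrees, which sends a reading of T minutes past 12:00 to (720 - T) minutes past 12:00.
Mirror reads 1:05 = 65 minutes past 12:00.
Actual time: (720 - 65) mod 720 = 655 minutes = 10:55.

Final answer: 10:55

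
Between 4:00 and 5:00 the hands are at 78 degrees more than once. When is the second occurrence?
At t minutes past 4:00, the hour hand is at 30 x 4 + 0.5t degrees and the minute hand is at 6t degrees.
The smaller angle between them is 78 degrees when |30H - 5.5t| = 78 or |30H - 5.5t| = 282.
With H = 4, solve 30 x 4 - 5.5t = +/- target for each target:
  t = (30 x 4 - 78) / 5.5 = 7.64
  t = (30 x 4 + 78) / 5.5 = 36
  t = (30 x 4 - 282) / 5.5 = -29.45 (outside (0, 60))
  t = (30 x 4 + 282) / 5.5 = 73.09 (outside (0, 60))
Valid solutions in (0, 60): {7.64, 36} minutes.
The second occurrence is t = 36 minutes.
The hands form a 78-degree angle at 36 minutes past 4:00.

Final answer: 36 minutes past 4:00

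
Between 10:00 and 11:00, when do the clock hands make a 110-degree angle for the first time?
At t minutes past 10:00, the hour hand is at 30 x 10 + 0.5t degrees and the minute hand is at 6t degrees.
The smaller angle between them is 110 degrees when |30H - 5.5t| = 110 or |30H - 5.5t| = 250.
With H = 10, solve 30 x 10 - 5.5t = +/- target for each target:
  t = (30 x 10 - 110) / 5.5 = 34.55
  t = (30 x 10 + 110) / 5.5 = 74.55 (outside (0, 60))
  t = (30 x 10 - 250) / 5.5 = 9.09
  t = (30 x 10 + 250) / 5.5 = 100 (outside (0, 60))
Valid solutions in (0, 60): {9.09, 34.55} minutes.
The first occurrence is t = 9.09 minutes.
The hands form a 110-degree angle at 9.09 minutes past 10:00.

Final answer: 9.09 minutes past 10:00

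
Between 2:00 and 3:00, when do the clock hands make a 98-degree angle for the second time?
At t minutes past 2:00, the hour hand is at 30 x 2 + 0.5t degrees and the minute hand is at 6t degrees.
The smaller angle between them is 98 degrees when |30H - 5.5t| = 98 or |30H - 5.5t| = 262.
With H = 2, solve 30 x 2 - 5.5t = +/- target for each target:
  t = (30 x 2 - 98) / 5.5 = -6.91 (outside (0, 60))
  t = (30 x 2 + 98) / 5.5 = 28.73
  t = (30 x 2 - 262) / 5.5 = -36.73 (outside (0, 60))
  t = (30 x 2 + 262) / 5.5 = 58.55
Valid solutions in (0, 60): {28.73, 58.55} minutes.
The second occurrence is t = 58.55 minutes.
The hands form a 98-degree angle at 58.55 minutes past 2:00.

Final answer: 58.55 minutes past 2:00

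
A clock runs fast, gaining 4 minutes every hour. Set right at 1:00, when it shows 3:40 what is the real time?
For every 60 true minutes, the faulty clock advances 64 minutes, so 1 faulty-clock minute corresponds to 60/64 true minutes.
From 1:00 to 3:40 on the faulty dial is 160 minutes.
True elapsed: 160 x 60/64 = 150 minutes = 2 hours and 30 minutes.
True time: 1:00 + 2 hours and 30 minutes = 3:30.

Final answer: 3:30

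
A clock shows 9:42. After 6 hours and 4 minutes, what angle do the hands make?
First find the time 6 hours and 4 minutes after 9:42.
Total minutes: 9 x 60 + 42 + 6 x 60 + 4 = 946.
946 mod 720 = 226 minutes = 3:46.
Now compute the angle at 3:46:
Hour hand: 3 x 30 + 46 x 0.5 = 113 degrees
Minute hand: 46 x 6 = 276 degrees
Difference: |113 - 276| = 163 degrees
The angle is 163 degrees

Final answer: 163 degrees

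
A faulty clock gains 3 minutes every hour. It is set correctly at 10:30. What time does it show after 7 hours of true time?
For every 60 true minutes, the faulty clock advances 60 + 3 = 63 minutes.
True elapsed: 7 hours = 420 minutes.
Faulty clock advances: 420 x 63/60 = 441 minutes (drift: 21 minutes ahead).
Shown time: 10:30 + 441 minutes = 5:51.

Final answer: 5:51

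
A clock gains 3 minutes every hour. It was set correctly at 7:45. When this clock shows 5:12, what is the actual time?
For every 60 true minutes, the faulty clock advances 63 minutes, so 1 faulty-clock minute corresponds to 60/63 true minutes.
From 7:45 to 5:12 on the faulty dial is 567 minutes.
True elapsed: 567 x 60/63 = 540 minutes = 9 hours.
True time: 7:45 + 9 hours = 4:45.

Final answer: 4:45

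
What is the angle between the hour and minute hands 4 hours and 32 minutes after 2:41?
First find the time 4 hours and 32 minutes after 2:41.
Total minutes: 2 x 60 + 41 + 4 x 60 + 32 = 433.
433 mod 720 = 433 minutes = 7:13.
Now compute the angle at 7:13:
Hour hand: 7 x 30 + 13 x 0.5 = 216.5 degrees
Minute hand: 13 x 6 = 78 degrees
Difference: |216.5 - 78| = 138.5 degrees
The angle is 138.5 degrees

Final answer: 138.5 degrees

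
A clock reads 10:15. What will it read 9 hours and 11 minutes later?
Starting time: 10:15
Adding 11 minutes to 15 minutes: 15 + 11 = 26 minutes
Adding 9 hours: 10 + 9 = 19 - 12 = 7
Final time: 7:26

Final answer: 7:26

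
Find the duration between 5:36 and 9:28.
From 5:36 to 9:28:
(9 x 60 + 28) - (5 x 60 + 36) = 568 - 336 = 232 minutes
= 3 hours and 52 minutes

Final answer: 3 hours and 52 minutes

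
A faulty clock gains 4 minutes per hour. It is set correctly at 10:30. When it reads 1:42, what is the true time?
For every 60 true minutes, the faulty clock advances 64 minutes, so 1 faulty-clock minute corresponds to 60/64 true minutes.
From 10:30 to 1:42 on the faulty dial is 192 minutes.
True elapsed: 192 x 60/64 = 180 minutes = 3 hours.
True time: 10:30 + 3 hours = 1:30.

Final answer: 1:30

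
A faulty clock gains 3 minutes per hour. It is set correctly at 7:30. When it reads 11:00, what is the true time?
For every 60 true minutes, the faulty clock advances 63 minutes, so 1 faulty-clock minute corresponds to 60/63 true minutes.
From 7:30 to 11:00 on the faulty dial is 210 minutes.
True elapsed: 210 x 60/63 = 200 minutes = 3 hours and 20 minutes.
True time: 7:30 + 3 hours and 20 minutes = 10:50.

Final answer: 10:50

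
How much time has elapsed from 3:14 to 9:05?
From 3:14 to 9:05:
(9 x 60 + 5) - (3 x 60 + 14) = 545 - 194 = 351 minutes
= 5 hours and 51 minutes

Final answer: 5 hours and 51 minutes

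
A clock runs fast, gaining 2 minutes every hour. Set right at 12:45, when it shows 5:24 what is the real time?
For every 60 true minutes, the faulty clock advances 62 minutes, so 1 faulty-clock minute corresponds to 60/62 true minutes.
From 12:45 to 5:24 on the faulty dial is 279 minutes.
True elapsed: 279 x 60/62 = 270 minutes = 4 hours and 30 minutes.
True time: 12:45 + 4 hours and 30 minutes = 5:15.

Final answer: 5:15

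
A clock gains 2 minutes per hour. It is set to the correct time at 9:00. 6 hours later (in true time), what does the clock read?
For every 60 true minutes, the faulty clock advances 60 + 2 = 62 minutes.
True elapsed: 6 hours = 360 minutes.
Faulty clock advances: 360 x 62/60 = 372 minutes (drift: 12 minutes ahead).
Shown time: 9:00 + 372 minutes = 3:12.

Final answer: 3:12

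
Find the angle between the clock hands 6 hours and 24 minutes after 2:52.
First find the time 6 hours and 24 minutes after 2:52.
Total minutes: 2 x 60 + 52 + 6 x 60 + 24 = 556.
556 mod 720 = 556 minutes = 9:16.
Now compute the angle at 9:16:
Hour hand: 9 x 30 + 16 x 0.5 = 278 degrees
Minute hand: 16 x 6 = 96 degrees
Difference: |278 - 96| = 182 degrees
Smaller angle: 360 - 182 = 178 degrees

Final answer: 178 degrees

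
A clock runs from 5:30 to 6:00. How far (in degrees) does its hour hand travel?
The hour hand moves 0.5 degrees per minute.
Time elapsed: 6:00 - 5:30 = 30 minutes
Angular displacement: 30 x 0.5 = 15 degrees

Final answer: 15 degrees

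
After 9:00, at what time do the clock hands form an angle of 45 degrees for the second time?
At t minutes past 9:00, the hour hand is at 30 x 9 + 0.5t degrees and the minute hand is at 6t degrees.
The smaller angle between them is 45 degrees when |30H - 5.5t| = 45 or |30H - 5.5t| = 315.
With H = 9, solve 30 x 9 - 5.5t = +/- target for each target:
  t = (30 x 9 - 45) / 5.5 = 40.91
  t = (30 x 9 + 45) / 5.5 = 57.27
  t = (30 x 9 - 315) / 5.5 = -8.18 (outside (0, 60))
  t = (30 x 9 + 315) / 5.5 = 106.36 (outside (0, 60))
Valid solutions in (0, 60): {40.91, 57.27} minutes.
The second occurrence is t = 57.27 minutes.
The hands form a 45-degree angle at 57.27 minutes past 9:00.

Final answer: 57.27 minutes past 9:00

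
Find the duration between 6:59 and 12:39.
From 6:59 to 12:39:
(12 x 60 + 39) - (6 x 60 + 59) = 759 - 419 = 340 minutes
= 5 hours and 40 minutes

Final answer: 5 hours and 40 minutes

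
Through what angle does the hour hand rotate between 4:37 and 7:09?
The hour hand moves 0.5 degrees per minute.
Time elapsed: 7:09 - 4:37 = 152 minutes
Angular displacement: 152 x 0.5 = 76 degrees

Final answer: 76 degrees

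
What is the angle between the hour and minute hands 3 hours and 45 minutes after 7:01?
First find the time 3 hours and 45 minutes after 7:01.
Total minutes: 7 x 60 + 1 + 3 x 60 + 45 = 646.
646 mod 720 = 646 minutes = 10:46.
Now compute the angle at 10:46:
Hour hand: 10 x 30 + 46 x 0.5 = 323 degrees
Minute hand: 46 x 6 = 276 degrees
Difference: |323 - 276| = 47 degrees
The angle is 47 degrees

Final answer: 47 degrees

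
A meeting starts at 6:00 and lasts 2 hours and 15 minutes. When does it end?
Starting time: 6:00
Adding 15 minutes to 0 minutes: 0 + 15 = 15 minutes
Adding 2 hours: 6 + 2 = 8
Final time: 8:15

Final answer: 8:15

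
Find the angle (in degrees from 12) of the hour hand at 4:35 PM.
The hour hand moves 30 degrees per hour and 0.5 degrees per minute.
At 4:35: (4) x 30 + 35 x 0.5 = 120 + 17.5 = 137.5 degrees

Final answer: 137.5 degrees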